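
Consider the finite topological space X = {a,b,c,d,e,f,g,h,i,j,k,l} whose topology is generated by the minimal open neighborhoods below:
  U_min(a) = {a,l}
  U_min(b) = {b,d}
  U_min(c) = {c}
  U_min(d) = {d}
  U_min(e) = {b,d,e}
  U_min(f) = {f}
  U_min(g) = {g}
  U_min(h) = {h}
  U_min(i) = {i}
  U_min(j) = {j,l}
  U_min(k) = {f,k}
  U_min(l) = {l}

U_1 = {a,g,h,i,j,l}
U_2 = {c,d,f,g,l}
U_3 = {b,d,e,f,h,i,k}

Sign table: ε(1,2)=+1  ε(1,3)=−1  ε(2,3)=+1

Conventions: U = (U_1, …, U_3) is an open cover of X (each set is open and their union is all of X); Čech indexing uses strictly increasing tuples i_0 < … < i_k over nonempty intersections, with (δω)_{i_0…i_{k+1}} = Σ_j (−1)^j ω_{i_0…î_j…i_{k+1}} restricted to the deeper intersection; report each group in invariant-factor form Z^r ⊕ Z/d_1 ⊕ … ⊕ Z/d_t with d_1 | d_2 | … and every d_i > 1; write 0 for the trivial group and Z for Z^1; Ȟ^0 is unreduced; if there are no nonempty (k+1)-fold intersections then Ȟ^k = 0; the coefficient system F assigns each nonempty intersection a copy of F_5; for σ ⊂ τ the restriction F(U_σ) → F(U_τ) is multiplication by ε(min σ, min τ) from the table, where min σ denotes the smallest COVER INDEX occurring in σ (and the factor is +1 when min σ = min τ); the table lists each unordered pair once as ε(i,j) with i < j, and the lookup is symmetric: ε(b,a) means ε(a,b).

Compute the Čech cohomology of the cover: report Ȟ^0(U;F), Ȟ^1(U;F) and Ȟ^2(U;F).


intersection data:
  U12={g,l} U13={h,i} U23={d,f}
C dims 3,3; δ0: rk_F5 3
Ȟ^0 = (3 − 3) − 0 = 0, so Ȟ^0 ≅ 0
Ȟ^1 = (3 − 0) − 3 = 0, so Ȟ^1 ≅ 0
Ȟ^2 = (0 − 0) − 0 = 0, so Ȟ^2 ≅ 0

Ȟ^0(U;F) ≅ 0; Ȟ^1(U;F) ≅ 0; Ȟ^2(U;F) ≅ 0


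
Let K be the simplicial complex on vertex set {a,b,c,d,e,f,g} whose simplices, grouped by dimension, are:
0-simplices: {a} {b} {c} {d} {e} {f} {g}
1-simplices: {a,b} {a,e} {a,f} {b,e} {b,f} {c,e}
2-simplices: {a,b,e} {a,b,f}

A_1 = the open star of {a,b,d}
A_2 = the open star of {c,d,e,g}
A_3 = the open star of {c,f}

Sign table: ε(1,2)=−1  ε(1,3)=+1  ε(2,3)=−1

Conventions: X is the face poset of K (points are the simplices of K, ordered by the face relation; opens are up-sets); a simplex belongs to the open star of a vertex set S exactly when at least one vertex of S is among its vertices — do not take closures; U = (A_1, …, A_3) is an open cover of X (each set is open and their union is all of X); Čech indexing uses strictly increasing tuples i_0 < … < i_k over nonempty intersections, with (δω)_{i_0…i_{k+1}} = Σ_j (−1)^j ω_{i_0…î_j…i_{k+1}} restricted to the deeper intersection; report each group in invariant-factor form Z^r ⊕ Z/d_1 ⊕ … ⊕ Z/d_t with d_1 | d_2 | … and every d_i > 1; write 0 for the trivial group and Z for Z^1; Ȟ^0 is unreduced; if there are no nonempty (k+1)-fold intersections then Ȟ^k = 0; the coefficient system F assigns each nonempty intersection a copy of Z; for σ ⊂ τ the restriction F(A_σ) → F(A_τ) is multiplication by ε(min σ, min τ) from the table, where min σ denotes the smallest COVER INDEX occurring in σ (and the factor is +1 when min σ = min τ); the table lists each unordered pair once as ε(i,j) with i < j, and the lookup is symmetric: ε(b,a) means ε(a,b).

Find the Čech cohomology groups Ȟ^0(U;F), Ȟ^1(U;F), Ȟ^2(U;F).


Ȟ^0 = Z, Ȟ^1 = Z and Ȟ^2 = 0

cover nerve:
  A1={{a},{b},{d},{a,b},{a,e},{a,f},{b,e},{b,f},{a,b,e},{a,b,f}} A2={{c},{d},{e},{g},{a,e},{b,e},{c,e},{a,b,e}} A3={{c},{f},{a,f},{b,f},{c,e},{a,b,f}}
  A12={{d},{a,e},{b,e},{a,b,e}} A13={{a,f},{b,f},{a,b,f}} A23={{c},{c,e}}
C dims 3,3; δ0: rk 2, SNF 1^2
Ȟ^0: (3−2)−0=1 ⇒ Z
Ȟ^1: (3−0)−2=1 ⇒ Z
Ȟ^2: (0−0)−0=0 ⇒ 0


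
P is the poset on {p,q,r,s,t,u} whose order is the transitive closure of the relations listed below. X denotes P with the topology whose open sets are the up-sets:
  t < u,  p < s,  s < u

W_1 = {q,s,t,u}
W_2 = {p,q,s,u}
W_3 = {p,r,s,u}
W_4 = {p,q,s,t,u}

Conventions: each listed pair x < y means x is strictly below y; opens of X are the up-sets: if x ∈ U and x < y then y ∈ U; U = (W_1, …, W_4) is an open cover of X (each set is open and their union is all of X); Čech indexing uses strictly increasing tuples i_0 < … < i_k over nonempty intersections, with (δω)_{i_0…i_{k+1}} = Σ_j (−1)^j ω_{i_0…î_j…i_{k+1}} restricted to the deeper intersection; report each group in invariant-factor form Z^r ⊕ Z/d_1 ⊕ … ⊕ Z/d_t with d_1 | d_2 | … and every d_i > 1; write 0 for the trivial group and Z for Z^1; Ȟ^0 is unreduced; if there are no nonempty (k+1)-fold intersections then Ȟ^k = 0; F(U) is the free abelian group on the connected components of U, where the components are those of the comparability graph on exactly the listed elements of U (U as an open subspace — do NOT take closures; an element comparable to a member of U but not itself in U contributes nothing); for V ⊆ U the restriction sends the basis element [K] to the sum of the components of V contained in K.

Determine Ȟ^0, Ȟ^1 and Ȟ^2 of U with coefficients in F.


Ȟ^0(U;F) ≅ Z^3, Ȟ^1(U;F) ≅ 0 and Ȟ^2(U;F) ≅ 0

cover nerve:
  W12={q,s,u} W13={s,u} W14={q,s,t,u} W23={p,s,u} W24={p,q,s,u} W34={p,s,u}
  W123={s,u} W124={q,s,u} W134={s,u} W234={p,s,u}
  W1234={s,u}
components per intersection:
  W1: {q} {s,t,u}
  W2: {p,s,u} {q}
  W3: {p,s,u} {r}
  W4: {p,s,t,u} {q}
  W12: {q} {s,u}
  W13: {s,u}
  W14: {q} {s,t,u}
  W23: {p,s,u}
  W24: {p,s,u} {q}
  W34: {p,s,u}
  W123: {s,u}
  W124: {q} {s,u}
  W134: {s,u}
  W234: {p,s,u}
  W1234: {s,u}
C dims 8,9,5,1; δ0: rk 5, SNF 1^5; δ1: rk 4, SNF 1^4; δ2: rk 1, SNF 1^1
Ȟ^0: (8−5)−0=3 ⇒ Z^3
Ȟ^1: (9−4)−5=0 ⇒ 0
Ȟ^2: (5−1)−4=0 ⇒ 0


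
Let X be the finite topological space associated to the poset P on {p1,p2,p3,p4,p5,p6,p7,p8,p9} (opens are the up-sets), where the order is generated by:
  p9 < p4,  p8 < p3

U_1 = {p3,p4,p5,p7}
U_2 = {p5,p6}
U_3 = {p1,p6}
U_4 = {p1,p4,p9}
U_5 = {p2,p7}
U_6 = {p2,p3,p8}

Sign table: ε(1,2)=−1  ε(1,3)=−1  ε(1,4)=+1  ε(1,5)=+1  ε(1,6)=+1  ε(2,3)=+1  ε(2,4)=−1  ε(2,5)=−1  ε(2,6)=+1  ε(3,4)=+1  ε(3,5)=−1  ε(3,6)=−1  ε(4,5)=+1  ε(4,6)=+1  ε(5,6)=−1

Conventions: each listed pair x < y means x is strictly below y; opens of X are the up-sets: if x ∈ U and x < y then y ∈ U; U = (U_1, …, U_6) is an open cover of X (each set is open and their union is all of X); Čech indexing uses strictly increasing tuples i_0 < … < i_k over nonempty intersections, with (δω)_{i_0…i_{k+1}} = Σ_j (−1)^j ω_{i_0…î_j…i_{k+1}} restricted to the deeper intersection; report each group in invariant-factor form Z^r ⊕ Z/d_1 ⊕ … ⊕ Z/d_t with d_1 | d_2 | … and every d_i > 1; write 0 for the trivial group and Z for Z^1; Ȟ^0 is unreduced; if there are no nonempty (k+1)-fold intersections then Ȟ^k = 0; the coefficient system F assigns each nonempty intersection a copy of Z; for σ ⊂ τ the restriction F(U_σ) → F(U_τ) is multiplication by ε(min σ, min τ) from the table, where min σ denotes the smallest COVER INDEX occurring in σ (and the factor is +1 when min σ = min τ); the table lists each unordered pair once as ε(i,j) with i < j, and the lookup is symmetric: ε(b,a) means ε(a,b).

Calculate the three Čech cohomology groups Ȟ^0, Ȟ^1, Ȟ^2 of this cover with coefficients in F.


nerve simplices:
  U12={p5} U14={p4} U15={p7} U16={p3} U23={p6} U34={p1} U56={p2}
C dims 6,7; δ0: rk 6, SNF 1^5·2
degree 0: 6−6−0 = 0 → Ȟ^0 ≅ 0
degree 1: 7−0−6 = 1 plus torsion [2] → Ȟ^1 ≅ Z ⊕ Z/2
degree 2: 0−0−0 = 0 → Ȟ^2 ≅ 0

Ȟ^0 = 0, Ȟ^1 = Z ⊕ Z/2, Ȟ^2 = 0


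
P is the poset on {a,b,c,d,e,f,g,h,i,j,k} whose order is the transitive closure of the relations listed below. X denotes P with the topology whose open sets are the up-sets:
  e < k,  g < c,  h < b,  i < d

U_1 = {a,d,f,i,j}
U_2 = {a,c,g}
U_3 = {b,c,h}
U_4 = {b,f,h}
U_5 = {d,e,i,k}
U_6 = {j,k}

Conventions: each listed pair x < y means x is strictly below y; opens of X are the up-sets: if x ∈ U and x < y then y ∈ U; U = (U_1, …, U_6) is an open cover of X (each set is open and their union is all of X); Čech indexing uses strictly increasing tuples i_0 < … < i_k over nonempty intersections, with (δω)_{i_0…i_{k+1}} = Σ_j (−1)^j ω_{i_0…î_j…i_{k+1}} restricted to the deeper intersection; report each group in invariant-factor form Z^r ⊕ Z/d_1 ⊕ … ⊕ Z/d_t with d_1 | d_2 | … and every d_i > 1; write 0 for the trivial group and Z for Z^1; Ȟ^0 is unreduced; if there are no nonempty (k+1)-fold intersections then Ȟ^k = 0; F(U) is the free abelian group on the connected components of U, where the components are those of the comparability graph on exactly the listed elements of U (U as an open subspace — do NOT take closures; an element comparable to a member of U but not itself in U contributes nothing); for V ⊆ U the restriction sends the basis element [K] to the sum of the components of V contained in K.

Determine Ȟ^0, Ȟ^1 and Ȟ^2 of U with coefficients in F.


nonempty overlaps:
  U12={a} U14={f} U15={d,i} U16={j} U23={c} U34={b,h} U56={k}
components per intersection:
  U1: {a} {d,i} {f} {j}
  U2: {a} {c,g}
  U3: {b,h} {c}
  U4: {b,h} {f}
  U5: {d,i} {e,k}
  U6: {j} {k}
  U12: {a}
  U14: {f}
  U15: {d,i}
  U16: {j}
  U23: {c}
  U34: {b,h}
  U56: {k}
C dims 14,7; δ0: rk 7, SNF 1^7
degree 0: 14−7−0 = 7 → Ȟ^0 ≅ Z^7
degree 1: 7−0−7 = 0 → Ȟ^1 ≅ 0
degree 2: 0−0−0 = 0 → Ȟ^2 ≅ 0

Ȟ^0 = Z^7,  Ȟ^1 = 0,  Ȟ^2 = 0


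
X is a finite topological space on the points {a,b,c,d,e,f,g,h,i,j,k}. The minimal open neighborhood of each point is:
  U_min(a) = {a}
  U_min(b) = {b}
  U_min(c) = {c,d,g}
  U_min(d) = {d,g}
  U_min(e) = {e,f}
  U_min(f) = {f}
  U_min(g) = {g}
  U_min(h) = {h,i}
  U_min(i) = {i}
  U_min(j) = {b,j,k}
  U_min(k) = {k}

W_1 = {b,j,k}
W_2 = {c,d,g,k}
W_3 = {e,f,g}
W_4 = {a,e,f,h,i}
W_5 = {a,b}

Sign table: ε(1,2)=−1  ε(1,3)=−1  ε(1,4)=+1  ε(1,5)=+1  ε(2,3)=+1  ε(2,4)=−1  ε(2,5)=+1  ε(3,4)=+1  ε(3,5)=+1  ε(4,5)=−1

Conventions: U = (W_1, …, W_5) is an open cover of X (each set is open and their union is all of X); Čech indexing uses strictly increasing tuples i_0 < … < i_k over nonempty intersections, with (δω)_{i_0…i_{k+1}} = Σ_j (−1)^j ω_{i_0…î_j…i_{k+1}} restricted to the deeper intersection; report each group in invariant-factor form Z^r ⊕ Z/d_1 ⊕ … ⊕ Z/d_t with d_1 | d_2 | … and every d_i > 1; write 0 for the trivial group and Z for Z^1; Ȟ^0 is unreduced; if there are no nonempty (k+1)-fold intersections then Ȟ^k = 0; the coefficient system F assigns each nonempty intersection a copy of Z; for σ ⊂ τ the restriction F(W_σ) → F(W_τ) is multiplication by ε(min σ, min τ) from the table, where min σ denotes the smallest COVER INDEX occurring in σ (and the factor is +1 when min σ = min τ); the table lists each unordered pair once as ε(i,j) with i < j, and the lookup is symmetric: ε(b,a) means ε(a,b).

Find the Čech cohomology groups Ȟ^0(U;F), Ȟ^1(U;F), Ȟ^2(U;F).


Ȟ^0 = Z, Ȟ^1 = Z and Ȟ^2 = 0

nerve of the cover:
  W12={k} W15={b} W23={g} W34={e,f} W45={a}
C dims 5,5; δ0: rk 4, SNF 1^4
Ȟ^0 = (5 − 4) − 0 = 1, so Ȟ^0 ≅ Z
Ȟ^1 = (5 − 0) − 4 = 1, so Ȟ^1 ≅ Z
Ȟ^2 = (0 − 0) − 0 = 0, so Ȟ^2 ≅ 0


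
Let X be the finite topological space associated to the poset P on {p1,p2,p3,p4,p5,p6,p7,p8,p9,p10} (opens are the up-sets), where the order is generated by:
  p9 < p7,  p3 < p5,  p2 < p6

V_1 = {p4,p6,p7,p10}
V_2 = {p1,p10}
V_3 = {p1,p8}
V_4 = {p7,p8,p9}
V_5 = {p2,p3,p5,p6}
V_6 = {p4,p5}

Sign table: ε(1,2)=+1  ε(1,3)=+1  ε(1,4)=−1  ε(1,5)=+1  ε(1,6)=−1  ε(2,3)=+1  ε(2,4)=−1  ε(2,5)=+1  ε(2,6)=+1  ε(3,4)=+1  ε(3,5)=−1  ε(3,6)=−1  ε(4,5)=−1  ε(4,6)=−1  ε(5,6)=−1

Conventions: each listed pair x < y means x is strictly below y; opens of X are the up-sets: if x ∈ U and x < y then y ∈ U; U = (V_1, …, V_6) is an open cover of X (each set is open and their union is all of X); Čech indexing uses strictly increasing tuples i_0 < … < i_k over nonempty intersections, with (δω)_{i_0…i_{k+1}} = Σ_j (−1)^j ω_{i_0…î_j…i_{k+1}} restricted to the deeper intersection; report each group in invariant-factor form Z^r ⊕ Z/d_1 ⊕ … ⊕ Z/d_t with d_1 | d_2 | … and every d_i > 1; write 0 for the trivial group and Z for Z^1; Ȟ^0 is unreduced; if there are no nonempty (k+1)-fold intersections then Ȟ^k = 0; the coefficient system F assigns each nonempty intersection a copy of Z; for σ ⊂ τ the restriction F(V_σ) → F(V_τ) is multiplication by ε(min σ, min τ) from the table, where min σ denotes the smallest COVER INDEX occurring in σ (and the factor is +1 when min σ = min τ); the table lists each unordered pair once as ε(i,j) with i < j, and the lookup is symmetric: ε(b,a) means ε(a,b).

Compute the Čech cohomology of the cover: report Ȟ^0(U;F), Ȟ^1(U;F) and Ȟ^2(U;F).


nerve of the cover:
  V12={p10} V14={p7} V15={p6} V16={p4} V23={p1} V34={p8} V56={p5}
C dims 6,7; δ0: rk 6, SNF 1^5·2
Ȟ^0 = (6 − 6) − 0 = 0, so Ȟ^0 ≅ 0
Ȟ^1 = (7 − 0) − 6 = 1 plus torsion [2], so Ȟ^1 ≅ Z ⊕ Z/2
Ȟ^2 = (0 − 0) − 0 = 0, so Ȟ^2 ≅ 0

Ȟ^0 = 0, Ȟ^1 = Z ⊕ Z/2 and Ȟ^2 = 0


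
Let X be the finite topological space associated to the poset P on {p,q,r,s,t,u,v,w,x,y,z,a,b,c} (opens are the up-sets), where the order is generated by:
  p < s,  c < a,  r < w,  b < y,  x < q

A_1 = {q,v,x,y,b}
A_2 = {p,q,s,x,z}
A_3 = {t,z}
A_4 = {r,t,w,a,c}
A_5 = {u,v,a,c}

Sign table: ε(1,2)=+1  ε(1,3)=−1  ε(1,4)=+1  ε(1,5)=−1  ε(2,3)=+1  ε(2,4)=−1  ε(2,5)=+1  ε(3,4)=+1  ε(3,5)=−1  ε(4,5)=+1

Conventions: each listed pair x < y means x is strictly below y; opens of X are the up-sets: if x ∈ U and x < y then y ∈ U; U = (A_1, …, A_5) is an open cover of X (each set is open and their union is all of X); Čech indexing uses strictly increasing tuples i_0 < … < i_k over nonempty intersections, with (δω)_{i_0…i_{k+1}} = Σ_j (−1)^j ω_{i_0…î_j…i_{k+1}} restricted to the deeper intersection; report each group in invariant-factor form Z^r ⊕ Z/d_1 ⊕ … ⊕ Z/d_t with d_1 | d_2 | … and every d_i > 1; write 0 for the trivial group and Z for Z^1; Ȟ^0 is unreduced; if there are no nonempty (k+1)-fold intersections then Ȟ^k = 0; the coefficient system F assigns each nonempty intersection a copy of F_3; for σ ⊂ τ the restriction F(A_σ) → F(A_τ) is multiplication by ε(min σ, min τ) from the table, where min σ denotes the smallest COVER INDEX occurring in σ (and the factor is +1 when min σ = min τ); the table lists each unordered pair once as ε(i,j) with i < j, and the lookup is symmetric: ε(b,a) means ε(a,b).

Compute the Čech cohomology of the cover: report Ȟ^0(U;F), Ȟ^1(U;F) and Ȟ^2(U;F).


Ȟ^0 ≅ 0, Ȟ^1 ≅ 0 and Ȟ^2 ≅ 0

nonempty intersections:
  A12={q,x} A15={v} A23={z} A34={t} A45={a,c}
C dims 5,5; δ0: rk_F3 5
Ȟ^0: (5−5)−0=0 ⇒ 0
Ȟ^1: (5−0)−5=0 ⇒ 0
Ȟ^2: (0−0)−0=0 ⇒ 0


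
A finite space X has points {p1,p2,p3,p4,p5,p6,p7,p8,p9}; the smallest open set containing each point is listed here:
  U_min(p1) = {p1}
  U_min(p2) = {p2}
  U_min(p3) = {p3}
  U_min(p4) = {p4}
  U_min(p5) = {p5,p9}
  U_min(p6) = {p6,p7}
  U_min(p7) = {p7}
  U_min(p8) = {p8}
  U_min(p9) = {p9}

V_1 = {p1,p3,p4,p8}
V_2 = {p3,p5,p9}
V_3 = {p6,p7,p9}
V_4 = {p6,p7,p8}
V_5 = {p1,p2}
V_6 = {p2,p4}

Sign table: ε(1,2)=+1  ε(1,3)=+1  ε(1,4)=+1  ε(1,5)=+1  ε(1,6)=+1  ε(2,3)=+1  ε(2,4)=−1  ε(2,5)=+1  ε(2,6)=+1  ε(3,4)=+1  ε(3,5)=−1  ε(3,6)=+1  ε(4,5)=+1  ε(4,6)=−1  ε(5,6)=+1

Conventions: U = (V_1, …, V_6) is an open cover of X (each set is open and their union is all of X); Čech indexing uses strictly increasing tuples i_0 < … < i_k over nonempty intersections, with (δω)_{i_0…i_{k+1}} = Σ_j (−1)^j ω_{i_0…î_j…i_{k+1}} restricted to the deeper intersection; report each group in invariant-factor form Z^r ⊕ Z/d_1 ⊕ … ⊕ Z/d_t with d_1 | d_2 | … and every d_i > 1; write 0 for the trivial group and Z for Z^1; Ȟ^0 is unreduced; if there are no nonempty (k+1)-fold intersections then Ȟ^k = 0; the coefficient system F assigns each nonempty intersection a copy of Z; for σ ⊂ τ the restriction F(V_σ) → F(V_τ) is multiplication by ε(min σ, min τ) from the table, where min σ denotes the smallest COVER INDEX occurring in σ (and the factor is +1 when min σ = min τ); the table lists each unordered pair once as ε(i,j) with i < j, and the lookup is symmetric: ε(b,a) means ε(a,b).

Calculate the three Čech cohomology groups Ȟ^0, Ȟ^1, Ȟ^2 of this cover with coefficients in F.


Ȟ^0 ≅ Z, Ȟ^1 ≅ Z^2 and Ȟ^2 ≅ 0

nonempty intersections:
  V12={p3} V14={p8} V15={p1} V16={p4} V23={p9} V34={p6,p7} V56={p2}
C dims 6,7; δ0: rk 5, SNF 1^5
Ȟ^0: (6−5)−0=1 ⇒ Z
Ȟ^1: (7−0)−5=2 ⇒ Z^2
Ȟ^2: (0−0)−0=0 ⇒ 0


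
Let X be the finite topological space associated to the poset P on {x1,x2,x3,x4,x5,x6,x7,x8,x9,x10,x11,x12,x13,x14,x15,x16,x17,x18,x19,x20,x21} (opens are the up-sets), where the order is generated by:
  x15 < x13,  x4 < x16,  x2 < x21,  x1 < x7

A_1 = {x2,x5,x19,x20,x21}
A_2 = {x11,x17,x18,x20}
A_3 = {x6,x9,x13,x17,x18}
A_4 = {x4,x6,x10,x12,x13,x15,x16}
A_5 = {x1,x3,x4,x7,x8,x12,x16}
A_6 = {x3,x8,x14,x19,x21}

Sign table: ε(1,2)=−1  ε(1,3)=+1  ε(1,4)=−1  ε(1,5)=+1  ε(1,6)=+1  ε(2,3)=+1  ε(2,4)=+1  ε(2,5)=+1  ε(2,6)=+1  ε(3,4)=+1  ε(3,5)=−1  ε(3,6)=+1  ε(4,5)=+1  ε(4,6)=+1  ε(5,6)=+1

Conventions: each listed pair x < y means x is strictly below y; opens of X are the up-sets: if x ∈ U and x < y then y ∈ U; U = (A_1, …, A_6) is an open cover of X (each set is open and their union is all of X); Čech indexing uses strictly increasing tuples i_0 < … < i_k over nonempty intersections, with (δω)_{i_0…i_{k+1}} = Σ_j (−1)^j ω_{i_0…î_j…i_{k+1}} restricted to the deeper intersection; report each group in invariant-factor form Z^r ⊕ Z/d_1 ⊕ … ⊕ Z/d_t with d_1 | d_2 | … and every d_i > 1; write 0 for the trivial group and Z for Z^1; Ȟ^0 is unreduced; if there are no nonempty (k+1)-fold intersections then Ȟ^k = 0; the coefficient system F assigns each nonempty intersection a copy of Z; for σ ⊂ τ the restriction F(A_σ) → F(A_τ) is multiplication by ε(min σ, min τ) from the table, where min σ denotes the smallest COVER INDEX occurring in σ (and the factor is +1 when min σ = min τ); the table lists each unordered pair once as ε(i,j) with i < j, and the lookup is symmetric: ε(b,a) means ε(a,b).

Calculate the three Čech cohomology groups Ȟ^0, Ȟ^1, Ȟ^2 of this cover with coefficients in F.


Ȟ^0 ≅ 0,  Ȟ^1 ≅ Z/2,  Ȟ^2 ≅ 0

nonempty intersections:
  A12={x20} A16={x19,x21} A23={x17,x18} A34={x6,x13} A45={x4,x12,x16} A56={x3,x8}
C dims 6,6; δ0: rk 6, SNF 1^5·2
Ȟ^0: (6−6)−0=0 ⇒ 0
Ȟ^1: (6−0)−6=0 plus torsion [2] ⇒ Z/2
Ȟ^2: (0−0)−0=0 ⇒ 0


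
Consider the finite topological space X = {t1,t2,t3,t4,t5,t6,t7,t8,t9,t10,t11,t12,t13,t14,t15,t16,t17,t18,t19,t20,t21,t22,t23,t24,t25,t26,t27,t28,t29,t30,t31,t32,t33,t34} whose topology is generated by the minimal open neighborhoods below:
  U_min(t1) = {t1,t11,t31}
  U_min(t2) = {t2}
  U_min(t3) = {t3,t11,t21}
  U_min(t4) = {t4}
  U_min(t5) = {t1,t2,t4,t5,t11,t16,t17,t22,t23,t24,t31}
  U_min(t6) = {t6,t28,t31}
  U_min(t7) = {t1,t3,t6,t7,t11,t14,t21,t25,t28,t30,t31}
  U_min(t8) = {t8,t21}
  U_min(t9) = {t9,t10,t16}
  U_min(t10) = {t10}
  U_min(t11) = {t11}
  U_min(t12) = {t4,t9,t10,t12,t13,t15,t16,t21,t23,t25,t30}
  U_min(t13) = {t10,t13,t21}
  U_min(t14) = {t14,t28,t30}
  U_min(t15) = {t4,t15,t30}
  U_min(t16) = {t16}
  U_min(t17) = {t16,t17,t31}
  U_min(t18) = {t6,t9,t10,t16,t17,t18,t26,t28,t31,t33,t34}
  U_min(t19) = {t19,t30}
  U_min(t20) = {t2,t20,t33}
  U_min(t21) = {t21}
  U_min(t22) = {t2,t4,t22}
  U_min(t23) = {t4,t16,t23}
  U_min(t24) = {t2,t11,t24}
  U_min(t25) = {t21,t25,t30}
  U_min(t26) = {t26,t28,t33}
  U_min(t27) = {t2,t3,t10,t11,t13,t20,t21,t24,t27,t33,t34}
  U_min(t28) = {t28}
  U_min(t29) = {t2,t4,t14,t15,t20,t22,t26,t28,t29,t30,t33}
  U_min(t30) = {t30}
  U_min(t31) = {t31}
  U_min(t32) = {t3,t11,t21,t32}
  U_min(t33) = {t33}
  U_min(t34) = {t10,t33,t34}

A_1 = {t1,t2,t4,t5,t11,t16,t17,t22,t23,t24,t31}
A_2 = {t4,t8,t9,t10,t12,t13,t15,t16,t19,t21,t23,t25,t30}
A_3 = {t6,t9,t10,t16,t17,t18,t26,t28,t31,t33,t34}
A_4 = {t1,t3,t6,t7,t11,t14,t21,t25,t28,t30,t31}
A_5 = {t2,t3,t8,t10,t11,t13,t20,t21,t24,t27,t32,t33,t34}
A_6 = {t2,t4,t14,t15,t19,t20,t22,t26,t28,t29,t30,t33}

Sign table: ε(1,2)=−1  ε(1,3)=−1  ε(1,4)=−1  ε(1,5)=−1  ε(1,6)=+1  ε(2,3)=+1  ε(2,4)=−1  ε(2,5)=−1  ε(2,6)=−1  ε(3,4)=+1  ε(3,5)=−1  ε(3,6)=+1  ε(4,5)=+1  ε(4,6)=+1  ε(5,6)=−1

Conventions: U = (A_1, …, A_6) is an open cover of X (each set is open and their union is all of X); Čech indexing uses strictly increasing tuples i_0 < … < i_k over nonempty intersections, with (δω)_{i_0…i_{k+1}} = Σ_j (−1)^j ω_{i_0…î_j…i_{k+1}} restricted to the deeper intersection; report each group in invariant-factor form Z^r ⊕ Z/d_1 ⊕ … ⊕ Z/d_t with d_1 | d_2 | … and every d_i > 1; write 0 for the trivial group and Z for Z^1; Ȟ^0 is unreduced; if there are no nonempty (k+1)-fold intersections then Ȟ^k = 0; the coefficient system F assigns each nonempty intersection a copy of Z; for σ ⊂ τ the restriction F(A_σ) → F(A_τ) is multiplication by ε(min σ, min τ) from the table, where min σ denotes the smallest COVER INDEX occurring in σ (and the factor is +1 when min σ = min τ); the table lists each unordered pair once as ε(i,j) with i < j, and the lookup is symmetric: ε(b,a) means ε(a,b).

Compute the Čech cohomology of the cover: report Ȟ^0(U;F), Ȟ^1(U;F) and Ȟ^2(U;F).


cover nerve:
  A12={t4,t16,t23} A13={t16,t17,t31} A14={t1,t11,t31} A15={t2,t11,t24} A16={t2,t4,t22} A23={t9,t10,t16} A24={t21,t25,t30} A25={t8,t10,t13,t21} A26={t4,t15,t19,t30} A34={t6,t28,t31} A35={t10,t33,t34} A36={t26,t28,t33} A45={t3,t11,t21} A46={t14,t28,t30} A56={t2,t20,t33}
  A123={t16} A126={t4} A134={t31} A145={t11} A156={t2} A235={t10} A245={t21} A246={t30} A346={t28} A356={t33}
C dims 6,15,10; δ0: rk 6, SNF 1^5·2; δ1: rk 9, SNF 1^9
Ȟ^0: (6−6)−0=0 ⇒ 0
Ȟ^1: (15−9)−6=0 plus torsion [2] ⇒ Z/2
Ȟ^2: (10−0)−9=1 ⇒ Z

Ȟ^0(U;F) ≅ 0, Ȟ^1(U;F) ≅ Z/2, Ȟ^2(U;F) ≅ Z


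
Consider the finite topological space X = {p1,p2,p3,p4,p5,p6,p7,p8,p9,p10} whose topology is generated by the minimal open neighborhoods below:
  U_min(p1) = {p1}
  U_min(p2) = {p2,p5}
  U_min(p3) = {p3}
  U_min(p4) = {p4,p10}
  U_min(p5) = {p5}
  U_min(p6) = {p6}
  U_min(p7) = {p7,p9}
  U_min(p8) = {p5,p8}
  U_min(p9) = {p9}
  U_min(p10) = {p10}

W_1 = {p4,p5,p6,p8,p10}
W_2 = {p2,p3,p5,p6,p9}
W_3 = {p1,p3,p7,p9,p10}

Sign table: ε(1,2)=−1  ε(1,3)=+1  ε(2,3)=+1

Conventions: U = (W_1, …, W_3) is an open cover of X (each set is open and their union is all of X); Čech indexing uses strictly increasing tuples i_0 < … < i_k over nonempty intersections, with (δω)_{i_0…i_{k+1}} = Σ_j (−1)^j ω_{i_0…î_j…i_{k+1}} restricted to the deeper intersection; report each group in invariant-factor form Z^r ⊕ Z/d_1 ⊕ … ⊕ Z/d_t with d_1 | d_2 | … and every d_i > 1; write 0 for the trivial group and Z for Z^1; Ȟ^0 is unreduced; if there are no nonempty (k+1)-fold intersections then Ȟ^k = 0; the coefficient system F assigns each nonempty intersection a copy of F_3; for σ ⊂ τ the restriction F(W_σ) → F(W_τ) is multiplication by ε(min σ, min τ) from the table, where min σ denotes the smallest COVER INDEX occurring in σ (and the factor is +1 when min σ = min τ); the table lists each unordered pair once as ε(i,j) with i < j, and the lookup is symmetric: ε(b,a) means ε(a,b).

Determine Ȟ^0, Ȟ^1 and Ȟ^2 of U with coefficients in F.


Ȟ^0(U;F) ≅ 0, Ȟ^1(U;F) ≅ 0, Ȟ^2(U;F) ≅ 0

nonempty overlaps:
  W12={p5,p6} W13={p10} W23={p3,p9}
C dims 3,3; δ0: rk_F3 3
degree 0: 3−3−0 = 0 → Ȟ^0 ≅ 0
degree 1: 3−0−3 = 0 → Ȟ^1 ≅ 0
degree 2: 0−0−0 = 0 → Ȟ^2 ≅ 0


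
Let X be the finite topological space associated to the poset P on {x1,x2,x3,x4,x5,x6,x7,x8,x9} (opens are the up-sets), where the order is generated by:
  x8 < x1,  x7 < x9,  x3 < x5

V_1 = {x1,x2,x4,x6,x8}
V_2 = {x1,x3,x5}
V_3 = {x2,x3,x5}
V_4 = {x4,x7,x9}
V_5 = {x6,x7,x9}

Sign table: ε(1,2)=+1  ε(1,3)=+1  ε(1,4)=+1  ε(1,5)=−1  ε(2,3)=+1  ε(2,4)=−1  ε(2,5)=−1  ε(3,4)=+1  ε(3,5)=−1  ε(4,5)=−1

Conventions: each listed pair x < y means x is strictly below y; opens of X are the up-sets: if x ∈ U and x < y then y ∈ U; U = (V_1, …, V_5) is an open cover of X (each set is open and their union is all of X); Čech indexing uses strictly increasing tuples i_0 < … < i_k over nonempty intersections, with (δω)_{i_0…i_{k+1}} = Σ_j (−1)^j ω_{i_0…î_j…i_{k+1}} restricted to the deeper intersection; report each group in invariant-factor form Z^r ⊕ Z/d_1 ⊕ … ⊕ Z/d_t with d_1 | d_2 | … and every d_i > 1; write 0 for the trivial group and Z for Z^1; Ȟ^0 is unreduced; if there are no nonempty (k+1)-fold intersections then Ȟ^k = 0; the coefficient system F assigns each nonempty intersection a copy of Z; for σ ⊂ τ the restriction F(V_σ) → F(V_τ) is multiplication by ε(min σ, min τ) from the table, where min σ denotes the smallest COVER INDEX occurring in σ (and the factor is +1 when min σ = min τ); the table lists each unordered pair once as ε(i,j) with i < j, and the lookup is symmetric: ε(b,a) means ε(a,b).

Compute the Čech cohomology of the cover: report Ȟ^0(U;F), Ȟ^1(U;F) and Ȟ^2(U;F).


nonempty overlaps:
  V12={x1} V13={x2} V14={x4} V15={x6} V23={x3,x5} V45={x7,x9}
C dims 5,6; δ0: rk 4, SNF 1^4
degree 0: 5−4−0 = 1 → Ȟ^0 ≅ Z
degree 1: 6−0−4 = 2 → Ȟ^1 ≅ Z^2
degree 2: 0−0−0 = 0 → Ȟ^2 ≅ 0

Ȟ^0 ≅ Z,  Ȟ^1 ≅ Z^2,  Ȟ^2 ≅ 0


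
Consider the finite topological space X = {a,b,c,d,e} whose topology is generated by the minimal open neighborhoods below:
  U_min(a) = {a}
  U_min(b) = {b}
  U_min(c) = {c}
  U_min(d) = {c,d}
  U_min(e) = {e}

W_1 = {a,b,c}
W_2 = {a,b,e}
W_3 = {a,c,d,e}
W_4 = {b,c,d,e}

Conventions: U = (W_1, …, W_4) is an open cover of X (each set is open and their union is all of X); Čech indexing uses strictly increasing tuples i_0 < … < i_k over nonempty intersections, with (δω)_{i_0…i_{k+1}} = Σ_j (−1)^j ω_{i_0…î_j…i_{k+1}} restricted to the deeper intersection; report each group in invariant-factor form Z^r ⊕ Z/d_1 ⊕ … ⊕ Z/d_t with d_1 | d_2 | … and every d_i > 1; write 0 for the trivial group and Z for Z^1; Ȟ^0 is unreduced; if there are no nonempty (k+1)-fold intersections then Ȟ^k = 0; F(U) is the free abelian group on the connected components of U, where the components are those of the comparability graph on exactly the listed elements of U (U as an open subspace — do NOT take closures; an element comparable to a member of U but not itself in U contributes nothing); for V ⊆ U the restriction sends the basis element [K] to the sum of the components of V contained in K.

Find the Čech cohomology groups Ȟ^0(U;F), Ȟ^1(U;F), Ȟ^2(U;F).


Ȟ^0 = Z^4, Ȟ^1 = 0, Ȟ^2 = 0

nonempty intersections:
  W12={a,b} W13={a,c} W14={b,c} W23={a,e} W24={b,e} W34={c,d,e}
  W123={a} W124={b} W134={c} W234={e}
components per intersection:
  W1: {a} {b} {c}
  W2: {a} {b} {e}
  W3: {a} {c,d} {e}
  W4: {b} {c,d} {e}
  W12: {a} {b}
  W13: {a} {c}
  W14: {b} {c}
  W23: {a} {e}
  W24: {b} {e}
  W34: {c,d} {e}
  W123: {a}
  W124: {b}
  W134: {c}
  W234: {e}
C dims 12,12,4; δ0: rk 8, SNF 1^8; δ1: rk 4, SNF 1^4
Ȟ^0: (12−8)−0=4 ⇒ Z^4
Ȟ^1: (12−4)−8=0 ⇒ 0
Ȟ^2: (4−0)−4=0 ⇒ 0


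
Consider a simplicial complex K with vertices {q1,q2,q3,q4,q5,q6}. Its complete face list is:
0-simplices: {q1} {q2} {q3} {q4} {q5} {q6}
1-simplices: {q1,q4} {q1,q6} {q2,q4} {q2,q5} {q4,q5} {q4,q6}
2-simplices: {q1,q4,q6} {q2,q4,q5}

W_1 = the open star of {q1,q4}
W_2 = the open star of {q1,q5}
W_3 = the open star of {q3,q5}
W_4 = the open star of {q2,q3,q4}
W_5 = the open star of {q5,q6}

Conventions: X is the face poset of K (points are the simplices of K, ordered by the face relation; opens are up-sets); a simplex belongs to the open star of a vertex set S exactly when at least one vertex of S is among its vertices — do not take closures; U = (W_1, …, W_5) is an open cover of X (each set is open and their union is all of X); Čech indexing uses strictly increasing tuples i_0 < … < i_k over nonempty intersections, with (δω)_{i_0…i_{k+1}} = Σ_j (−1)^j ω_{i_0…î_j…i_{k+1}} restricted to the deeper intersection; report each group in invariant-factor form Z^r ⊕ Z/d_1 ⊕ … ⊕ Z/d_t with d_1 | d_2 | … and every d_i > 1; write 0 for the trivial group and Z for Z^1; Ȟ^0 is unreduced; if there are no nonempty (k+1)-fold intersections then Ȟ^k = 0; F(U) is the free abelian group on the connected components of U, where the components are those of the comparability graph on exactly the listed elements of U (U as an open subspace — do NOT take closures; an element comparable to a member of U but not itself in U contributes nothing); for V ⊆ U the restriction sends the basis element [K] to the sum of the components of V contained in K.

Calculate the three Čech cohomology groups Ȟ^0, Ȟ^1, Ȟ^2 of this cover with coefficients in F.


nonempty intersections:
  W1={{q1},{q4},{q1,q4},{q1,q6},{q2,q4},{q4,q5},{q4,q6},{q1,q4,q6},{q2,q4,q5}} W2={{q1},{q5},{q1,q4},{q1,q6},{q2,q5},{q4,q5},{q1,q4,q6},{q2,q4,q5}} W3={{q3},{q5},{q2,q5},{q4,q5},{q2,q4,q5}} W4={{q2},{q3},{q4},{q1,q4},{q2,q4},{q2,q5},{q4,q5},{q4,q6},{q1,q4,q6},{q2,q4,q5}} W5={{q5},{q6},{q1,q6},{q2,q5},{q4,q5},{q4,q6},{q1,q4,q6},{q2,q4,q5}}
  W12={{q1},{q1,q4},{q1,q6},{q4,q5},{q1,q4,q6},{q2,q4,q5}} W13={{q4,q5},{q2,q4,q5}} W14={{q4},{q1,q4},{q2,q4},{q4,q5},{q4,q6},{q1,q4,q6},{q2,q4,q5}} W15={{q1,q6},{q4,q5},{q4,q6},{q1,q4,q6},{q2,q4,q5}} W23={{q5},{q2,q5},{q4,q5},{q2,q4,q5}} W24={{q1,q4},{q2,q5},{q4,q5},{q1,q4,q6},{q2,q4,q5}} W25={{q5},{q1,q6},{q2,q5},{q4,q5},{q1,q4,q6},{q2,q4,q5}} W34={{q3},{q2,q5},{q4,q5},{q2,q4,q5}} W35={{q5},{q2,q5},{q4,q5},{q2,q4,q5}} W45={{q2,q5},{q4,q5},{q4,q6},{q1,q4,q6},{q2,q4,q5}}
  W123={{q4,q5},{q2,q4,q5}} W124={{q1,q4},{q4,q5},{q1,q4,q6},{q2,q4,q5}} W125={{q1,q6},{q4,q5},{q1,q4,q6},{q2,q4,q5}} W134={{q4,q5},{q2,q4,q5}} W135={{q4,q5},{q2,q4,q5}} W145={{q4,q5},{q4,q6},{q1,q4,q6},{q2,q4,q5}} W234={{q2,q5},{q4,q5},{q2,q4,q5}} W235={{q5},{q2,q5},{q4,q5},{q2,q4,q5}} W245={{q2,q5},{q4,q5},{q1,q4,q6},{q2,q4,q5}} W345={{q2,q5},{q4,q5},{q2,q4,q5}}
  W1234={{q4,q5},{q2,q4,q5}} W1235={{q4,q5},{q2,q4,q5}} W1245={{q4,q5},{q1,q4,q6},{q2,q4,q5}} W1345={{q4,q5},{q2,q4,q5}} W2345={{q2,q5},{q4,q5},{q2,q4,q5}}
  W12345={{q4,q5},{q2,q4,q5}}
components per intersection:
  W1: {{q1},{q4},{q1,q4},{q1,q6},{q2,q4},{q4,q5},{q4,q6},{q1,q4,q6},{q2,q4,q5}}
  W2: {{q1},{q1,q4},{q1,q6},{q1,q4,q6}} {{q5},{q2,q5},{q4,q5},{q2,q4,q5}}
  W3: {{q3}} {{q5},{q2,q5},{q4,q5},{q2,q4,q5}}
  W4: {{q2},{q4},{q1,q4},{q2,q4},{q2,q5},{q4,q5},{q4,q6},{q1,q4,q6},{q2,q4,q5}} {{q3}}
  W5: {{q5},{q2,q5},{q4,q5},{q2,q4,q5}} {{q6},{q1,q6},{q4,q6},{q1,q4,q6}}
  W12: {{q1},{q1,q4},{q1,q6},{q1,q4,q6}} {{q4,q5},{q2,q4,q5}}
  W13: {{q4,q5},{q2,q4,q5}}
  W14: {{q4},{q1,q4},{q2,q4},{q4,q5},{q4,q6},{q1,q4,q6},{q2,q4,q5}}
  W15: {{q1,q6},{q4,q6},{q1,q4,q6}} {{q4,q5},{q2,q4,q5}}
  W23: {{q5},{q2,q5},{q4,q5},{q2,q4,q5}}
  W24: {{q1,q4},{q1,q4,q6}} {{q2,q5},{q4,q5},{q2,q4,q5}}
  W25: {{q5},{q2,q5},{q4,q5},{q2,q4,q5}} {{q1,q6},{q1,q4,q6}}
  W34: {{q3}} {{q2,q5},{q4,q5},{q2,q4,q5}}
  W35: {{q5},{q2,q5},{q4,q5},{q2,q4,q5}}
  W45: {{q2,q5},{q4,q5},{q2,q4,q5}} {{q4,q6},{q1,q4,q6}}
  W123: {{q4,q5},{q2,q4,q5}}
  W124: {{q1,q4},{q1,q4,q6}} {{q4,q5},{q2,q4,q5}}
  W125: {{q1,q6},{q1,q4,q6}} {{q4,q5},{q2,q4,q5}}
  W134: {{q4,q5},{q2,q4,q5}}
  W135: {{q4,q5},{q2,q4,q5}}
  W145: {{q4,q5},{q2,q4,q5}} {{q4,q6},{q1,q4,q6}}
  W234: {{q2,q5},{q4,q5},{q2,q4,q5}}
  W235: {{q5},{q2,q5},{q4,q5},{q2,q4,q5}}
  W245: {{q2,q5},{q4,q5},{q2,q4,q5}} {{q1,q4,q6}}
  W345: {{q2,q5},{q4,q5},{q2,q4,q5}}
  W1234: {{q4,q5},{q2,q4,q5}}
  W1235: {{q4,q5},{q2,q4,q5}}
  W1245: {{q4,q5},{q2,q4,q5}} {{q1,q4,q6}}
  W1345: {{q4,q5},{q2,q4,q5}}
  W2345: {{q2,q5},{q4,q5},{q2,q4,q5}}
  W12345: {{q4,q5},{q2,q4,q5}}
C dims 9,16,14,6; δ0: rk 7, SNF 1^7; δ1: rk 9, SNF 1^9; δ2: rk 5, SNF 1^5
Ȟ^0: (9−7)−0=2 ⇒ Z^2
Ȟ^1: (16−9)−7=0 ⇒ 0
Ȟ^2: (14−5)−9=0 ⇒ 0

Ȟ^0 = Z^2, Ȟ^1 = 0, Ȟ^2 = 0


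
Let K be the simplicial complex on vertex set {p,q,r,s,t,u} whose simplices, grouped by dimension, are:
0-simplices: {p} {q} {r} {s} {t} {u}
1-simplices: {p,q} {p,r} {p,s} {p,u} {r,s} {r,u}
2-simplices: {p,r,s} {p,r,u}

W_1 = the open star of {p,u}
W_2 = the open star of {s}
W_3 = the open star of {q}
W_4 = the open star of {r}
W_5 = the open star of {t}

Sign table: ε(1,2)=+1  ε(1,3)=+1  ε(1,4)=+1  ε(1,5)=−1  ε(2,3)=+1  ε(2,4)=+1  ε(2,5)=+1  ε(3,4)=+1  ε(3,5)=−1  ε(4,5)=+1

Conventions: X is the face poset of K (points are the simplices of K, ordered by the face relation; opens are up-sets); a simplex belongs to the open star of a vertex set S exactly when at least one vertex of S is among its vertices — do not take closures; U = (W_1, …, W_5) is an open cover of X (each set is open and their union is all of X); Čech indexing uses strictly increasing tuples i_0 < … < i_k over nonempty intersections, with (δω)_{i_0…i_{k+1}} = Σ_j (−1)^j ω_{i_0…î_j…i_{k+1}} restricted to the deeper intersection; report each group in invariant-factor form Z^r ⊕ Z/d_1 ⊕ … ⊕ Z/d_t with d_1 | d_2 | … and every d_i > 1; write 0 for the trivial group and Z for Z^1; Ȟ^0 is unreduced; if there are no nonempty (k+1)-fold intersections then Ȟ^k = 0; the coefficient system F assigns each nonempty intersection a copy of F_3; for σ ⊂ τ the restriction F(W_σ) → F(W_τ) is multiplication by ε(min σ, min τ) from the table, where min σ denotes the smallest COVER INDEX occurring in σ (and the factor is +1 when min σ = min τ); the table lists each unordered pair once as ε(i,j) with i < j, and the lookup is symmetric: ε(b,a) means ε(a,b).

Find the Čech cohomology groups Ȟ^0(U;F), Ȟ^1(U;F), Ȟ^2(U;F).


nerve simplices:
  W1={{p},{u},{p,q},{p,r},{p,s},{p,u},{r,u},{p,r,s},{p,r,u}} W2={{s},{p,s},{r,s},{p,r,s}} W3={{q},{p,q}} W4={{r},{p,r},{r,s},{r,u},{p,r,s},{p,r,u}} W5={{t}}
  W12={{p,s},{p,r,s}} W13={{p,q}} W14={{p,r},{r,u},{p,r,s},{p,r,u}} W24={{r,s},{p,r,s}}
  W124={{p,r,s}}
C dims 5,4,1; δ0: rk_F3 3; δ1: rk_F3 1
degree 0: 5−3−0 = 2 → Ȟ^0 ≅ Z/3 ⊕ Z/3
degree 1: 4−1−3 = 0 → Ȟ^1 ≅ 0
degree 2: 1−0−1 = 0 → Ȟ^2 ≅ 0

Ȟ^0 = Z/3 ⊕ Z/3,  Ȟ^1 = 0,  Ȟ^2 = 0


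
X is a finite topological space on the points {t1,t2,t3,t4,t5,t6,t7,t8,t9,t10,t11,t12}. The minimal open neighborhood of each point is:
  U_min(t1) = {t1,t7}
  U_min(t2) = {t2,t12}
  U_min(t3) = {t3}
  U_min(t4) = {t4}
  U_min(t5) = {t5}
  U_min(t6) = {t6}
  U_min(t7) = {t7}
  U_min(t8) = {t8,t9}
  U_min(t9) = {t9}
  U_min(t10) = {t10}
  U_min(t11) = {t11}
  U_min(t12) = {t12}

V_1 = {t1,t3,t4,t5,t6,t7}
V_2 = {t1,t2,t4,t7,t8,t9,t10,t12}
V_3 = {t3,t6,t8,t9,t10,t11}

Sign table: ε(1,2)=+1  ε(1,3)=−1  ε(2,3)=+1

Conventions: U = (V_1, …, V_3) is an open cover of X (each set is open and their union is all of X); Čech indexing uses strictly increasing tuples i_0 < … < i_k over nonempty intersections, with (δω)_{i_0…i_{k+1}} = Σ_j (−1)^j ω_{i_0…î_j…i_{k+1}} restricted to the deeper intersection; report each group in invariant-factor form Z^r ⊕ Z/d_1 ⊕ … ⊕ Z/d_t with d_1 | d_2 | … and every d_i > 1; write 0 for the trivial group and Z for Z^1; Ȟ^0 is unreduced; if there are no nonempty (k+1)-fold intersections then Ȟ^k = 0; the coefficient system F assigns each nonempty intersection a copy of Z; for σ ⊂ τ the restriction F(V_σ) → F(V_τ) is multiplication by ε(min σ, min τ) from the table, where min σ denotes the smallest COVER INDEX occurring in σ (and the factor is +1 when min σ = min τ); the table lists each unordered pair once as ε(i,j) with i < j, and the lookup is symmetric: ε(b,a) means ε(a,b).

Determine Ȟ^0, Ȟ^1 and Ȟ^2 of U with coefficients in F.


Ȟ^0(U;F) ≅ 0,  Ȟ^1(U;F) ≅ Z/2,  Ȟ^2(U;F) ≅ 0

nerve of the cover:
  V12={t1,t4,t7} V13={t3,t6} V23={t8,t9,t10}
C dims 3,3; δ0: rk 3, SNF 1^2·2
Ȟ^0 = (3 − 3) − 0 = 0, so Ȟ^0 ≅ 0
Ȟ^1 = (3 − 0) − 3 = 0 plus torsion [2], so Ȟ^1 ≅ Z/2
Ȟ^2 = (0 − 0) − 0 = 0, so Ȟ^2 ≅ 0


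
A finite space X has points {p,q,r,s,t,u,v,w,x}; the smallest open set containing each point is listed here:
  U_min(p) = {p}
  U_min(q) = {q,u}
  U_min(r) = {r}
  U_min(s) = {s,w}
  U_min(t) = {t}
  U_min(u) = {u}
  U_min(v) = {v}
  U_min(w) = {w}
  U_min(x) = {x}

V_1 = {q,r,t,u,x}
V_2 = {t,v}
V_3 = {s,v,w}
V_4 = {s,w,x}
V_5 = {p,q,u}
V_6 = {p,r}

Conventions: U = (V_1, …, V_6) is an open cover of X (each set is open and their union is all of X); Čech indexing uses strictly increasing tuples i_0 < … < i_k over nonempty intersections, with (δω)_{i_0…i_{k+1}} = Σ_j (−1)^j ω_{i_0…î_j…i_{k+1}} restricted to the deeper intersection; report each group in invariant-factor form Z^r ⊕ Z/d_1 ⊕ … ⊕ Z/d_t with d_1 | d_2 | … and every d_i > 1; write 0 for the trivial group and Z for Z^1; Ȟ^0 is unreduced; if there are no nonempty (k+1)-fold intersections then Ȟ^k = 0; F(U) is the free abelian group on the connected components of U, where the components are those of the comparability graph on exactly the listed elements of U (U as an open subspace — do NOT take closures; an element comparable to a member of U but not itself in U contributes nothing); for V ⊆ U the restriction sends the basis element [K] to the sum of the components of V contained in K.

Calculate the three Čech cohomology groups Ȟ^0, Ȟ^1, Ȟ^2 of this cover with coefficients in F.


Ȟ^0 = Z^7,  Ȟ^1 = 0,  Ȟ^2 = 0

nonempty overlaps:
  V12={t} V14={x} V15={q,u} V16={r} V23={v} V34={s,w} V56={p}
components per intersection:
  V1: {q,u} {r} {t} {x}
  V2: {t} {v}
  V3: {s,w} {v}
  V4: {s,w} {x}
  V5: {p} {q,u}
  V6: {p} {r}
  V12: {t}
  V14: {x}
  V15: {q,u}
  V16: {r}
  V23: {v}
  V34: {s,w}
  V56: {p}
C dims 14,7; δ0: rk 7, SNF 1^7
degree 0: 14−7−0 = 7 → Ȟ^0 ≅ Z^7
degree 1: 7−0−7 = 0 → Ȟ^1 ≅ 0
degree 2: 0−0−0 = 0 → Ȟ^2 ≅ 0


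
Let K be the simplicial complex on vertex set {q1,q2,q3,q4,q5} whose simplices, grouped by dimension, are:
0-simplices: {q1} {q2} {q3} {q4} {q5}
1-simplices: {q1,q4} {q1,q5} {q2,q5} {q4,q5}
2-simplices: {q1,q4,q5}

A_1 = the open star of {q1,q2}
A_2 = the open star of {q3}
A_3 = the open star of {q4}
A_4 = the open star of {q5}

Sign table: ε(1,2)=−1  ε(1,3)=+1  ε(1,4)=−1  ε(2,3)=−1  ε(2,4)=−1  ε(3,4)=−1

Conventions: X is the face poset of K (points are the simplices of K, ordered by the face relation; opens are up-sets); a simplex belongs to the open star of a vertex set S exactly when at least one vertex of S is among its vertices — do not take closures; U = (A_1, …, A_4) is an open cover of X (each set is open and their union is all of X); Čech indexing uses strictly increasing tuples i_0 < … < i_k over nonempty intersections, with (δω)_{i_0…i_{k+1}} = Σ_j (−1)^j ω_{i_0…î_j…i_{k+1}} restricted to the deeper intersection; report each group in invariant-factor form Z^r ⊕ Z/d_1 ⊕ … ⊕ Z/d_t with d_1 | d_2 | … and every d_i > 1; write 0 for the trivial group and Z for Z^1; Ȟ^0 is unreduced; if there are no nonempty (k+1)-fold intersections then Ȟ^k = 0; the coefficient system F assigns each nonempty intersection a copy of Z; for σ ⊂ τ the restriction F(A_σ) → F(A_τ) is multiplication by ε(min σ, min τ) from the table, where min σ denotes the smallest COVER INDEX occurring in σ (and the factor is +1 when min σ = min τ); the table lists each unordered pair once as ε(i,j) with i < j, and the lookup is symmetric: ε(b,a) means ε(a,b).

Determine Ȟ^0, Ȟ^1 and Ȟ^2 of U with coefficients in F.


nerve simplices:
  A1={{q1},{q2},{q1,q4},{q1,q5},{q2,q5},{q1,q4,q5}} A2={{q3}} A3={{q4},{q1,q4},{q4,q5},{q1,q4,q5}} A4={{q5},{q1,q5},{q2,q5},{q4,q5},{q1,q4,q5}}
  A13={{q1,q4},{q1,q4,q5}} A14={{q1,q5},{q2,q5},{q1,q4,q5}} A34={{q4,q5},{q1,q4,q5}}
  A134={{q1,q4,q5}}
C dims 4,3,1; δ0: rk 2, SNF 1^2; δ1: rk 1, SNF 1^1
degree 0: 4−2−0 = 2 → Ȟ^0 ≅ Z^2
degree 1: 3−1−2 = 0 → Ȟ^1 ≅ 0
degree 2: 1−0−1 = 0 → Ȟ^2 ≅ 0

Ȟ^0 ≅ Z^2, Ȟ^1 ≅ 0, Ȟ^2 ≅ 0
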